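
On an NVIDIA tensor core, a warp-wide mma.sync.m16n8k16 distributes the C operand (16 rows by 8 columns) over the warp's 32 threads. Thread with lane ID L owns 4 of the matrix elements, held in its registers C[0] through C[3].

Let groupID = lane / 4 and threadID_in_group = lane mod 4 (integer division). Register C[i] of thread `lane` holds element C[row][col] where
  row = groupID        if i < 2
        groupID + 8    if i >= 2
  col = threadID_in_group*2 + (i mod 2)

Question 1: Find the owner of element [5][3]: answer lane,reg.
21,1

r=5->g=5,rb=0  c=3->t=1,b0=1
L=5*4+1=21  i=0*2+1=1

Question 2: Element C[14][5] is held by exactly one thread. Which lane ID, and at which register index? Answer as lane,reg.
r=14->g=6,rb=1  c=5->t=2,b0=1
L=6*4+2=26  i=1*2+1=3

26,3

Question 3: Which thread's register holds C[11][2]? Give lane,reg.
r=11→G=3,rhi=1  c=2→T=1,p=0
L=3*4+1=13  i=1*2+0=2

13,2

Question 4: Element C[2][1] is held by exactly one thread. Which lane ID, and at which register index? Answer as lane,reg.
r=2→G=2,rhi=0  c=1→T=0,p=1
L=2*4+0=8  i=0*2+1=1

8,1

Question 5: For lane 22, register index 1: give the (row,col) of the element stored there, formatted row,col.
lane 22: g=5 (22/4), t=2 (22%4)
i=1: r=5+0=5, c=2*2+1=5

5,5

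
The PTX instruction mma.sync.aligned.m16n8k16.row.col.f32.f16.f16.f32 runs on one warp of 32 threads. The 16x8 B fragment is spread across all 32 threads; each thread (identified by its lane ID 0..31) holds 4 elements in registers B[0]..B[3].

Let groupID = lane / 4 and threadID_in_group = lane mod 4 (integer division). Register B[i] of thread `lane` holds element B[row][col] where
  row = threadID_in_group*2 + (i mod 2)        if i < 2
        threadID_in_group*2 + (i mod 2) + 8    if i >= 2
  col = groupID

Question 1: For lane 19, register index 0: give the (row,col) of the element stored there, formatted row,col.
6,4

lane 19=>19/4=4, 19 mod 4=3
i=0  r:2·3+0+0=>6  c:4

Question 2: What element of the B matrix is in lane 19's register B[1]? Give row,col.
7,4

lane 19: gr=4 (19/4), th=3 (19%4)
i=1: r=3*2+1+0=7, c=gr=4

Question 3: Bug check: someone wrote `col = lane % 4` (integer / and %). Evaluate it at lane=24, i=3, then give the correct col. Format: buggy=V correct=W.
`lane % 4`[24,3]⇒0
lane 24⇒24/4=6, 24 mod 4=0
i=3  r:2·0+1+8⇒9  c:6
col: 0 vs 6

buggy=0 correct=6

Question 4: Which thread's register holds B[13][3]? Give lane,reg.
c:3=>grp=3  r:13=>rB=1,tig=2,lo=1
L=3*4+2=14  i=1*2+1=3

14,3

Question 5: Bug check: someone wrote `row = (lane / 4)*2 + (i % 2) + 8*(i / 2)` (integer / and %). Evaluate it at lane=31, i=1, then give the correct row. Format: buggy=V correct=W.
buggy=15 correct=7

`(lane / 4)*2 + (i % 2) + 8*(i / 2)`[31,1]⇒15
lane 31: gr=7 (31/4), th=3 (31%4)
i=1: r=3*2+1+0=7, c=gr=7
row: 15 vs 7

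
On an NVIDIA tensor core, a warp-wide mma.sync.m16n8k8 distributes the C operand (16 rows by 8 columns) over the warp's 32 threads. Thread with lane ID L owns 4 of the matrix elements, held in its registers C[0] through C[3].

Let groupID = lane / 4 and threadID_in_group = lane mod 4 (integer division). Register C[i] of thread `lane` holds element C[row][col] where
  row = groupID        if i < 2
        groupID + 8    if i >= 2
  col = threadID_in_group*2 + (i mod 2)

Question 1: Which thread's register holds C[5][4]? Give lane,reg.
r=5⇒gr=5,Rb=0  c=4⇒th=2,odd=0
L=5*4+2=22  i=0*2+0=0

22,0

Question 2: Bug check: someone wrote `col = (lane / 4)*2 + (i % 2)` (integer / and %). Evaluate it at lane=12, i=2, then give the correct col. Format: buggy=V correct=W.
buggy=6 correct=0

`(lane / 4)*2 + (i % 2)`[12,2]→6
12: G=3,T=0
[2] (3+8,0*2+0) = (11,0)
col: 6 vs 0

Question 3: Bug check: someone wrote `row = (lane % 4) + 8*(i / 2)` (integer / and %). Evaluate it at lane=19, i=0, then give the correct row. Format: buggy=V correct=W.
`(lane % 4) + 8*(i / 2)`[19,0]→3
lane 19: G=4 (19/4), T=3 (19%4)
i=0: r=4+0=4, c=3*2+0=6
row: 3 vs 4

buggy=3 correct=4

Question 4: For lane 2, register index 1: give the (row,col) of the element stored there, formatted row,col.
L=2⇒gr=2>>2=0, th=2&3=2
[1]⇒row 0+0=0  col 2·2+1=5

0,5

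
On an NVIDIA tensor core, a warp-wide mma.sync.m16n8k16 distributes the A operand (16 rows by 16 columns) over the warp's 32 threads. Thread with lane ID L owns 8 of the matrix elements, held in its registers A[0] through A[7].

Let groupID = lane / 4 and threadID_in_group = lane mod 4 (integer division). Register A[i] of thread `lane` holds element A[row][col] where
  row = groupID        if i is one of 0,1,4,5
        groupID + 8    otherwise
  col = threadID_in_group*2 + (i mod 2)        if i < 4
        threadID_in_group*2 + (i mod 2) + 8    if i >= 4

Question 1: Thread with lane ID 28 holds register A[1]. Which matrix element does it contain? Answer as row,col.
28: grp=7,tig=0
[1] (7+0,0*2+1+0) = (7,1)

7,1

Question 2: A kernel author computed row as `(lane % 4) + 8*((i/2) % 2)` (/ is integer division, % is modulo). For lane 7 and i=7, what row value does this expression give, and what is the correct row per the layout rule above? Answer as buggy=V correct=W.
`(lane % 4) + 8*((i/2) % 2)`[7,7]=>11
lane 7=>7/4=1, 7 mod 4=3
i=7  r:1+8=>9  c:2·3+1+8=>15
row: 11 vs 9

buggy=11 correct=9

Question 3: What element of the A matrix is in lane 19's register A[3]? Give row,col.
12,7

lane 19: g=4 (19/4), t=3 (19%4)
i=3: r=4+8=12, c=3*2+1+0=7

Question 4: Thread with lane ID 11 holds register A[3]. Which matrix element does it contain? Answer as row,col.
10,7

11: gr=2,th=3
[3] (2+8,3*2+1+0) = (10,7)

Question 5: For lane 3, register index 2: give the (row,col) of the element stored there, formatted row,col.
lane 3: gr=0 (3/4), th=3 (3%4)
i=2: r=0+8=8, c=3*2+0+0=6

8,6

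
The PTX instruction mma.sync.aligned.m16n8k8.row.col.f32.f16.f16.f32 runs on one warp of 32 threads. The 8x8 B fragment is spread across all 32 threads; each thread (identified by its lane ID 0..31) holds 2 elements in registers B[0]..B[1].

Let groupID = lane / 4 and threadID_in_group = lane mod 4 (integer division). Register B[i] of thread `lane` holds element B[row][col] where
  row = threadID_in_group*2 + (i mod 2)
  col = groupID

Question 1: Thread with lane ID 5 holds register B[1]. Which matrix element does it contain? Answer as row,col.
3,1

5: G=1,T=1
[1] (1*2+1,1) = (3,1)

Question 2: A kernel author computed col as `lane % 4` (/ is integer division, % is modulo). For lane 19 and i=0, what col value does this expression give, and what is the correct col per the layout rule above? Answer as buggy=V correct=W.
`lane % 4`[19,0]→3
19: G=4,T=3
[0] (3*2+0,4) = (6,4)
col: 3 vs 4

buggy=3 correct=4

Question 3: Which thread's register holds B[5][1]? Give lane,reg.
c: 1->gid=1  r: 5->tid=2,i&1=1
L=1*4+2=6  i=1=1

6,1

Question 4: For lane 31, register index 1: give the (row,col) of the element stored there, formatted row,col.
lane 31->31/4=7, 31 mod 4=3
i=1  r:2·3+1->7  c:7

7,7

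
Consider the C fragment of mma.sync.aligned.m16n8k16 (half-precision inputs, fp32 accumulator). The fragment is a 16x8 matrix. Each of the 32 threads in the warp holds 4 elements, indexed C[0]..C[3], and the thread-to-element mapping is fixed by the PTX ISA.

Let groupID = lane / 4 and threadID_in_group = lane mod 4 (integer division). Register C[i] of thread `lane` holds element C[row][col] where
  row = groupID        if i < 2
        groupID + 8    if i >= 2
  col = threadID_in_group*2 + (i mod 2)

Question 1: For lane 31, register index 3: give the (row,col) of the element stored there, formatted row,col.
15,7

lane 31=>31/4=7, 31 mod 4=3
i=3  r:7+8=>15  c:2·3+1=>7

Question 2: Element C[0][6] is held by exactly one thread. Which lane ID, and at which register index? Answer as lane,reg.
3,0

r=0->g=0,rb=0  c=6->t=3,b0=0
L=0*4+3=3  i=0*2+0=0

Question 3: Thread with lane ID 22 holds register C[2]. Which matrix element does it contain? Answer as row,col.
13,4

lane 22: gid=5 (22/4), tid=2 (22%4)
i=2: r=5+8=13, c=2*2+0=4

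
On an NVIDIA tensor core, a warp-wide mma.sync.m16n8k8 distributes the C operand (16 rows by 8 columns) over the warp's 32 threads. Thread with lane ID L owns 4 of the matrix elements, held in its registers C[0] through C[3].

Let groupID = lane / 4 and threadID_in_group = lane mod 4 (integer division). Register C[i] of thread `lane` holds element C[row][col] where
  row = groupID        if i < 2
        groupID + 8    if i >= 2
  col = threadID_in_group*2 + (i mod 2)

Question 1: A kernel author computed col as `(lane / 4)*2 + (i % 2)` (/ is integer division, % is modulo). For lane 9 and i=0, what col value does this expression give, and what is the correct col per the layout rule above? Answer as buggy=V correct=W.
buggy=4 correct=2

`(lane / 4)*2 + (i % 2)`[9,0]=>4
lane 9=>9/4=2, 9 mod 4=1
i=0  r:2+0=>2  c:2·1+0=>2
col: 4 vs 2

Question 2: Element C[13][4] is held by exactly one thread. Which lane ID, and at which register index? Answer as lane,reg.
r=13→G=5,rhi=1  c=4→T=2,p=0
L=5*4+2=22  i=1*2+0=2

22,2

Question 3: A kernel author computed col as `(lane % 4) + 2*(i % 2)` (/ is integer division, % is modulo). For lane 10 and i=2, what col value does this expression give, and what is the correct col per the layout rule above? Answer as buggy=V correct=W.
buggy=2 correct=4

`(lane % 4) + 2*(i % 2)`[10,2]⇒2
L=10⇒gr=10>>2=2, th=10&3=2
[2]⇒row 2+8=10  col 2·2+0=4
col: 2 vs 4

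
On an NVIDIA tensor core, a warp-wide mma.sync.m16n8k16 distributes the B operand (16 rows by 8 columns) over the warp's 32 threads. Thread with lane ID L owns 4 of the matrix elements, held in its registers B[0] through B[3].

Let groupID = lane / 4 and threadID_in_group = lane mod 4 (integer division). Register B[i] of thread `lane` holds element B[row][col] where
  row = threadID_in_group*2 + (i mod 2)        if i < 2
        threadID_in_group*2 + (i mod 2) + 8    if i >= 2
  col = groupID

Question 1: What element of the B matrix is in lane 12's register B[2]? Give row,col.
lane 12: grp=3 (12/4), tig=0 (12%4)
i=2: r=0*2+0+8=8, c=grp=3

8,3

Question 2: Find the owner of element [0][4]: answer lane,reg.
c=4⇒gr=4  r=0⇒Rb=0,th=0,odd=0
L=4*4+0=16  i=0*2+0=0

16,0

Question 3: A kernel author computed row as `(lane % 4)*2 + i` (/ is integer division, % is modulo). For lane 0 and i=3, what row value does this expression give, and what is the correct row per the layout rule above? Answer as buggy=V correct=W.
buggy=3 correct=9

`(lane % 4)*2 + i`[0,3]->3
0: gid=0,tid=0
[3] (0*2+1+8,0) = (9,0)
row: 3 vs 9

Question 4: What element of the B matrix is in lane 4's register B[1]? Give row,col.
lane 4: grp=1 (4/4), tig=0 (4%4)
i=1: r=0*2+1+0=1, c=grp=1

1,1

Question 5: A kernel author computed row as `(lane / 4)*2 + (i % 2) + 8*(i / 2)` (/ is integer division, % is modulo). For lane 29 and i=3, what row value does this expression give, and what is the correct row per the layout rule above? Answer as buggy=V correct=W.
buggy=23 correct=11

`(lane / 4)*2 + (i % 2) + 8*(i / 2)`[29,3]->23
29: gid=7,tid=1
[3] (1*2+1+8,7) = (11,7)
row: 23 vs 11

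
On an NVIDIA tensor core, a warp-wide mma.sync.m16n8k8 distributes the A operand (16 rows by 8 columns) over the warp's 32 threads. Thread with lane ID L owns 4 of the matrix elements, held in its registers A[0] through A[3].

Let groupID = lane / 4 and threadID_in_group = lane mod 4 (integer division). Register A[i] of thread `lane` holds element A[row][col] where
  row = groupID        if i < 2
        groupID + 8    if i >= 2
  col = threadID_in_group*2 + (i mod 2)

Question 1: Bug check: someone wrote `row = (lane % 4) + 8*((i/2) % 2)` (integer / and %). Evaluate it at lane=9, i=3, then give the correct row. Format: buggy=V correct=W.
buggy=9 correct=10

`(lane % 4) + 8*((i/2) % 2)`[9,3]->9
9: gid=2,tid=1
[3] (2+8,1*2+1) = (10,3)
row: 9 vs 10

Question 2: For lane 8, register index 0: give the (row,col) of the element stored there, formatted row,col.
2,0

8: G=2,T=0
[0] (2+0,0*2+0) = (2,0)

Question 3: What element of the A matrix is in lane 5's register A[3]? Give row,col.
lane 5→5/4=1, 5 mod 4=1
i=3  r:1+8→9  c:2·1+1→3

9,3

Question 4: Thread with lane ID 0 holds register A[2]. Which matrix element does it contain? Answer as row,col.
8,0

lane 0: gr=0 (0/4), th=0 (0%4)
i=2: r=0+8=8, c=0*2+0=0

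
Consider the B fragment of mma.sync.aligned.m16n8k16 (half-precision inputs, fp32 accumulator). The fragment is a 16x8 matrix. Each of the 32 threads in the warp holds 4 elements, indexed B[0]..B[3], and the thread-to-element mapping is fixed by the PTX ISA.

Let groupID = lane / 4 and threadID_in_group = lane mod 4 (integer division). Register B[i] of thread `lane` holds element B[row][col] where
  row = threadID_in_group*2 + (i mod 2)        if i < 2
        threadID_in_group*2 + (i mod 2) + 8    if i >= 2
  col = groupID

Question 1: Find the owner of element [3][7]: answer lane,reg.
c=7⇒gr=7  r=3⇒Rb=0,th=1,odd=1
L=7*4+1=29  i=0*2+1=1

29,1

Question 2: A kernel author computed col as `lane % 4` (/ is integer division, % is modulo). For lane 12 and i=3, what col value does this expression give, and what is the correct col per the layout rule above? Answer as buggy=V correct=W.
buggy=0 correct=3

`lane % 4`[12,3]⇒0
lane 12⇒12/4=3, 12 mod 4=0
i=3  r:2·0+1+8⇒9  c:3
col: 0 vs 3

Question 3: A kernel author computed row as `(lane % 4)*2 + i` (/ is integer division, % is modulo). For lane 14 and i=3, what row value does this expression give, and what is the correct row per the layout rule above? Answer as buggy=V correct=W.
buggy=7 correct=13

`(lane % 4)*2 + i`[14,3]⇒7
lane 14⇒14/4=3, 14 mod 4=2
i=3  r:2·2+1+8⇒13  c:3
row: 7 vs 13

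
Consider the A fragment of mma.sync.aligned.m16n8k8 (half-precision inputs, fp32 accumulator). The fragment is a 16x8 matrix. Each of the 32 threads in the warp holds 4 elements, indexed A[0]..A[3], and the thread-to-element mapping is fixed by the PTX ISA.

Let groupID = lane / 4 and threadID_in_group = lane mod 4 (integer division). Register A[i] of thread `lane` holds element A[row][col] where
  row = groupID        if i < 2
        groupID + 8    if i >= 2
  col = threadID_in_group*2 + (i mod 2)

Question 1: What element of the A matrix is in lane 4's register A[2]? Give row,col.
L=4→G=4>>2=1, T=4&3=0
[2]→row 1+8=9  col 0·2+0=0

9,0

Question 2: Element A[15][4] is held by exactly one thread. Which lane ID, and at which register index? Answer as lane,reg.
30,2

r=15→G=7,rhi=1  c=4→T=2,p=0
L=7*4+2=30  i=1*2+0=2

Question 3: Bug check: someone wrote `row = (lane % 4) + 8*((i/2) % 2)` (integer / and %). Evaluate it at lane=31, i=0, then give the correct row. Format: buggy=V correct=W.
buggy=3 correct=7

`(lane % 4) + 8*((i/2) % 2)`[31,0]⇒3
31: gr=7,th=3
[0] (7+0,3*2+0) = (7,6)
row: 3 vs 7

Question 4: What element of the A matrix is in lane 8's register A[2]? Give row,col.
10,0

8: gid=2,tid=0
[2] (2+8,0*2+0) = (10,0)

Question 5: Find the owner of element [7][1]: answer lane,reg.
28,1

r=7⇒gr=7,Rb=0  c=1⇒th=0,odd=1
L=7*4+0=28  i=0*2+1=1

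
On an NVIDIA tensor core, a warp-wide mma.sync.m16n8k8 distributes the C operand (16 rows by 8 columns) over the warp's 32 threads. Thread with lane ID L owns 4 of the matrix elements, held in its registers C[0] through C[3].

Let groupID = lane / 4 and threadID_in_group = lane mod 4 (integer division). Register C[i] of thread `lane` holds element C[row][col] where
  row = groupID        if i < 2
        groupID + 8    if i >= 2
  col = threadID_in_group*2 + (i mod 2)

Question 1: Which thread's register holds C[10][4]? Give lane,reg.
r:10=>grp=2,rB=1  c:4=>tig=2,lo=0
L=2*4+2=10  i=1*2+0=2

10,2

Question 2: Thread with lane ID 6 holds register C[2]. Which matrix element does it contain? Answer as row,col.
9,4

L=6→G=6>>2=1, T=6&3=2
[2]→row 1+8=9  col 2·2+0=4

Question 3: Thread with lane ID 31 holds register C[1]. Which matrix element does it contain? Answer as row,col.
lane 31: grp=7 (31/4), tig=3 (31%4)
i=1: r=7+0=7, c=3*2+1=7

7,7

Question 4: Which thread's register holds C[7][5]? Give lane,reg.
r=7->g=7,rb=0  c=5->t=2,b0=1
L=7*4+2=30  i=0*2+1=1

30,1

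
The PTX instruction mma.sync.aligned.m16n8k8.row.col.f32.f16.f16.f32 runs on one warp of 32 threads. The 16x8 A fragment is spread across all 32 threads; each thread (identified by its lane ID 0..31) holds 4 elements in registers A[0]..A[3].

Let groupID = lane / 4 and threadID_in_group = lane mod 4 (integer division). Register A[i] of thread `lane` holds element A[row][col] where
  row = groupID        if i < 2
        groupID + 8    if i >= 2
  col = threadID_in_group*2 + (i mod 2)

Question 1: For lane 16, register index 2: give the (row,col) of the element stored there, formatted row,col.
16: g=4,t=0
[2] (4+8,0*2+0) = (12,0)

12,0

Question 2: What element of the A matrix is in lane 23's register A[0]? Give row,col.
lane 23⇒23/4=5, 23 mod 4=3
i=0  r:5+0⇒5  c:2·3+0⇒6

5,6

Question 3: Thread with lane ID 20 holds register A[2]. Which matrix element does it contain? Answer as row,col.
lane 20: gid=5 (20/4), tid=0 (20%4)
i=2: r=5+8=13, c=0*2+0=0

13,0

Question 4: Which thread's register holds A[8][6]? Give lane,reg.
r=8->g=0,rb=1  c=6->t=3,b0=0
L=0*4+3=3  i=1*2+0=2

3,2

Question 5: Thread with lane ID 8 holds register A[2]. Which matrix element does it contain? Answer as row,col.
lane 8⇒8/4=2, 8 mod 4=0
i=2  r:2+8⇒10  c:2·0+0⇒0

10,0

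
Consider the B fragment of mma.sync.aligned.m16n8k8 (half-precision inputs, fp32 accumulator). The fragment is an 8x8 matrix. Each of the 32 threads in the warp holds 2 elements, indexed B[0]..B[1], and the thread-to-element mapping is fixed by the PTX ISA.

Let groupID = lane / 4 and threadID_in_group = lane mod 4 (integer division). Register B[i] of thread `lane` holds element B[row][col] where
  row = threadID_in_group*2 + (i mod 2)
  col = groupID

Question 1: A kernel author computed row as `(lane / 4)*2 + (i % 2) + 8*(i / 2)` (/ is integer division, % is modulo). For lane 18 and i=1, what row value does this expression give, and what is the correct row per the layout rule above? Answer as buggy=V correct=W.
buggy=9 correct=5

`(lane / 4)*2 + (i % 2) + 8*(i / 2)`[18,1]⇒9
lane 18: gr=4 (18/4), th=2 (18%4)
i=1: r=2*2+1=5, c=gr=4
row: 9 vs 5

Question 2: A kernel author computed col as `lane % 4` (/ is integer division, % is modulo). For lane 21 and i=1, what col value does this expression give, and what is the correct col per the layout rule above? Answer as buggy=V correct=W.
buggy=1 correct=5

`lane % 4`[21,1]->1
lane 21->21/4=5, 21 mod 4=1
i=1  r:2·1+1->3  c:5
col: 1 vs 5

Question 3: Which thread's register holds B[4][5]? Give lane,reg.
22,0

c=5->g=5  r=4->t=2,b0=0
L=5*4+2=22  i=0=0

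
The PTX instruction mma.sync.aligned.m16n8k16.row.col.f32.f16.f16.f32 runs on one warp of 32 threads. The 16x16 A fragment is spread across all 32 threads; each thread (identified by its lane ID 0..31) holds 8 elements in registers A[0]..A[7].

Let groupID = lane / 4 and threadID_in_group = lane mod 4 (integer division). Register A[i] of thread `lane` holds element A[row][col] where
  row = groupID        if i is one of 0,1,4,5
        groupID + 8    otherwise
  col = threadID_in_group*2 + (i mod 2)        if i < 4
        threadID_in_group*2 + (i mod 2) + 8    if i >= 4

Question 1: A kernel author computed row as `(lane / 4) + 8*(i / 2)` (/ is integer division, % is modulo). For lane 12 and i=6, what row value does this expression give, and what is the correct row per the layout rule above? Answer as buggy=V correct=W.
buggy=27 correct=11

`(lane / 4) + 8*(i / 2)`[12,6]⇒27
L=12⇒gr=12>>2=3, th=12&3=0
[6]⇒row 3+8=11  col 0·2+0+8=8
row: 27 vs 11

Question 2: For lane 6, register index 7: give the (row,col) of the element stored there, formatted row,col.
L=6→G=6>>2=1, T=6&3=2
[7]→row 1+8=9  col 2·2+1+8=13

9,13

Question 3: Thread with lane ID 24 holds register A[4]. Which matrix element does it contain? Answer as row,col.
lane 24: grp=6 (24/4), tig=0 (24%4)
i=4: r=6+0=6, c=0*2+0+8=8

6,8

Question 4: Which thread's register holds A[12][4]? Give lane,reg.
r: 12->gid=4,r8=1  c: 4->c8=0,tid=2,i&1=0
L=4*4+2=18  i=0*4+1*2+0=2

18,2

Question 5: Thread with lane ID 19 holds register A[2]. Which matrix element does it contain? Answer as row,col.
lane 19: G=4 (19/4), T=3 (19%4)
i=2: r=4+8=12, c=3*2+0+0=6

12,6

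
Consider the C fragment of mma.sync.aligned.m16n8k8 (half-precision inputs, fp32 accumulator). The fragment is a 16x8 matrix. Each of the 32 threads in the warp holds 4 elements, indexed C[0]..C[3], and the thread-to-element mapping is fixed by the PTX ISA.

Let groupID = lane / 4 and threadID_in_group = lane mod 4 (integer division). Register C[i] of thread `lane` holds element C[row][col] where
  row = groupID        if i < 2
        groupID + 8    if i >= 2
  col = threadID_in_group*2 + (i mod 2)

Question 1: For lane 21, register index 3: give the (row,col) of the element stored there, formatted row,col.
13,3

lane 21: gr=5 (21/4), th=1 (21%4)
i=3: r=5+8=13, c=1*2+1=3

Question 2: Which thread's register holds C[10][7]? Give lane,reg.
11,3

r: 10->gid=2,r8=1  c: 7->tid=3,i&1=1
L=2*4+3=11  i=1*2+1=3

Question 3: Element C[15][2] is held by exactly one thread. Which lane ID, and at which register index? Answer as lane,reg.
r=15->g=7,rb=1  c=2->t=1,b0=0
L=7*4+1=29  i=1*2+0=2

29,2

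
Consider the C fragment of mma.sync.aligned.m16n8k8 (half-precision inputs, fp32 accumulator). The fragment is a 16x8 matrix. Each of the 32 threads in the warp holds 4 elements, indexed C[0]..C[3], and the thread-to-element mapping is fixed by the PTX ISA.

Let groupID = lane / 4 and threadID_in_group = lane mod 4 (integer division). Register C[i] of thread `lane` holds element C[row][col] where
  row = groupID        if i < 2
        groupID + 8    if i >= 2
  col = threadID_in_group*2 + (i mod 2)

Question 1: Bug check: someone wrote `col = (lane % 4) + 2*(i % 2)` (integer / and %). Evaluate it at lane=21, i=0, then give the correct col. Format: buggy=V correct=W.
buggy=1 correct=2

`(lane % 4) + 2*(i % 2)`[21,0]=>1
lane 21: grp=5 (21/4), tig=1 (21%4)
i=0: r=5+0=5, c=1*2+0=2
col: 1 vs 2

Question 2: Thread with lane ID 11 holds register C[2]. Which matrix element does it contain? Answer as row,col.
10,6

L=11->gid=11>>2=2, tid=11&3=3
[2]->row 2+8=10  col 3·2+0=6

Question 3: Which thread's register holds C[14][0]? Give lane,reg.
r: 14->gid=6,r8=1  c: 0->tid=0,i&1=0
L=6*4+0=24  i=1*2+0=2

24,2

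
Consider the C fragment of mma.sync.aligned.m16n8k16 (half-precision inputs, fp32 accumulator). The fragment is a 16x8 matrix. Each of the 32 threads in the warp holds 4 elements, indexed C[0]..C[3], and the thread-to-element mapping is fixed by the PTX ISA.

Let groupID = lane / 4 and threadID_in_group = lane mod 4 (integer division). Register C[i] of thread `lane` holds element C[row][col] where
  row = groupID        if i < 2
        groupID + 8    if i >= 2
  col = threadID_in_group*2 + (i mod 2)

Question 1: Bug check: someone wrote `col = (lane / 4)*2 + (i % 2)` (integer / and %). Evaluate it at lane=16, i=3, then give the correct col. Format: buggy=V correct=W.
buggy=9 correct=1

`(lane / 4)*2 + (i % 2)`[16,3]=>9
16: grp=4,tig=0
[3] (4+8,0*2+1) = (12,1)
col: 9 vs 1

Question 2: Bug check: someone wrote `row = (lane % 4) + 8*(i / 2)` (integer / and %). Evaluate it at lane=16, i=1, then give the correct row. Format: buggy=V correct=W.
`(lane % 4) + 8*(i / 2)`[16,1]→0
16: G=4,T=0
[1] (4+0,0*2+1) = (4,1)
row: 0 vs 4

buggy=0 correct=4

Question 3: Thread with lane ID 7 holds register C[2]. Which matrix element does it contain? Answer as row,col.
9,6

lane 7->7/4=1, 7 mod 4=3
i=2  r:1+8->9  c:2·3+0->6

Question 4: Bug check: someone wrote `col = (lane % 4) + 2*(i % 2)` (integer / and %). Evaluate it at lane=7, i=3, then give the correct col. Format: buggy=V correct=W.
`(lane % 4) + 2*(i % 2)`[7,3]⇒5
lane 7⇒7/4=1, 7 mod 4=3
i=3  r:1+8⇒9  c:2·3+1⇒7
col: 5 vs 7

buggy=5 correct=7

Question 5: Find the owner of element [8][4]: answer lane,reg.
2,2

r: 8->gid=0,r8=1  c: 4->tid=2,i&1=0
L=0*4+2=2  i=1*2+0=2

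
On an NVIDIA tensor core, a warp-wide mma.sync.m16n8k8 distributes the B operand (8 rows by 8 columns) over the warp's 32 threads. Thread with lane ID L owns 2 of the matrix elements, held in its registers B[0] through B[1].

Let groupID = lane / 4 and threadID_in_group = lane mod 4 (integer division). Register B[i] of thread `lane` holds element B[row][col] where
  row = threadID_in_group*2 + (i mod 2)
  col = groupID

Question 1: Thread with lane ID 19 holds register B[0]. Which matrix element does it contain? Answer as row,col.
lane 19: G=4 (19/4), T=3 (19%4)
i=0: r=3*2+0=6, c=G=4

6,4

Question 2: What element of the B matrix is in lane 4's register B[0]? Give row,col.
L=4->gid=4>>2=1, tid=4&3=0
[0]->row 0·2+0=0  col gid=1

0,1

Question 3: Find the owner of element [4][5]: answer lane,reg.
c: 5->gid=5  r: 4->tid=2,i&1=0
L=5*4+2=22  i=0=0

22,0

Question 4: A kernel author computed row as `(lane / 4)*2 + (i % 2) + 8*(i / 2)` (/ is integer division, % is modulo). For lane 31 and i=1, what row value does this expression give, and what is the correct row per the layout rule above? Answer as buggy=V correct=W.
buggy=15 correct=7

`(lane / 4)*2 + (i % 2) + 8*(i / 2)`[31,1]→15
lane 31→31/4=7, 31 mod 4=3
i=1  r:2·3+1→7  c:7
row: 15 vs 7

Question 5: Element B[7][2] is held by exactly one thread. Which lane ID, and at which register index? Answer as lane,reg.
11,1

c=2->g=2  r=7->t=3,b0=1
L=2*4+3=11  i=1=1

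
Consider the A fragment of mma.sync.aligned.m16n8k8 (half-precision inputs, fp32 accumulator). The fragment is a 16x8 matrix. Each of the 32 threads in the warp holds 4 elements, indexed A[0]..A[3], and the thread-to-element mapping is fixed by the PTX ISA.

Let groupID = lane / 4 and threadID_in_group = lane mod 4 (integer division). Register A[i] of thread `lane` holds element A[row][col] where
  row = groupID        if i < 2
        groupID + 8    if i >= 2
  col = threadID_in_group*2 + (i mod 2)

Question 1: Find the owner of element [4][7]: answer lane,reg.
19,1

r:4=>grp=4,rB=0  c:7=>tig=3,lo=1
L=4*4+3=19  i=0*2+1=1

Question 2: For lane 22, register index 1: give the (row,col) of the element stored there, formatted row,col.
5,5

22: grp=5,tig=2
[1] (5+0,2*2+1) = (5,5)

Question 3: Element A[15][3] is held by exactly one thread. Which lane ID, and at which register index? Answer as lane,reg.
r=15⇒gr=7,Rb=1  c=3⇒th=1,odd=1
L=7*4+1=29  i=1*2+1=3

29,3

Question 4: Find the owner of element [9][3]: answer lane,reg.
r=9->g=1,rb=1  c=3->t=1,b0=1
L=1*4+1=5  i=1*2+1=3

5,3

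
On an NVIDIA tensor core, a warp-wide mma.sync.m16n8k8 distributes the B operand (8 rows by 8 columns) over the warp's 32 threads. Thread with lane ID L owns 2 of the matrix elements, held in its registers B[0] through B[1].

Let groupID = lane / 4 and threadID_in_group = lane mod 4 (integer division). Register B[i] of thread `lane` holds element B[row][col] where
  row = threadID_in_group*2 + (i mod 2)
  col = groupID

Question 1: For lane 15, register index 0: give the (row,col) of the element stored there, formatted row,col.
L=15->g=15>>2=3, t=15&3=3
[0]->row 3·2+0=6  col g=3

6,3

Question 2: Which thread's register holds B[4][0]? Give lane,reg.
c:0=>grp=0  r:4=>tig=2,lo=0
L=0*4+2=2  i=0=0

2,0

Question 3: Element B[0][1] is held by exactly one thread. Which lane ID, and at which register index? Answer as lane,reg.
4,0

c: 1->gid=1  r: 0->tid=0,i&1=0
L=1*4+0=4  i=0=0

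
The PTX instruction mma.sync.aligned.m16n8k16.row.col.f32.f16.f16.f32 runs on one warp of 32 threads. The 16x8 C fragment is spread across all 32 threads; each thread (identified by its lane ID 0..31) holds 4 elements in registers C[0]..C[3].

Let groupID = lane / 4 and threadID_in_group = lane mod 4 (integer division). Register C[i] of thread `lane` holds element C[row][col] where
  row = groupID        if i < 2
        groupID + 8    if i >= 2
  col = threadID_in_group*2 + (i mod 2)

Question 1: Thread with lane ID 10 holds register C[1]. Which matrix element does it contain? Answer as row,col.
lane 10: G=2 (10/4), T=2 (10%4)
i=1: r=2+0=2, c=2*2+1=5

2,5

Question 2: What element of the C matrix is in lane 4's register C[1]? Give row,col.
lane 4: grp=1 (4/4), tig=0 (4%4)
i=1: r=1+0=1, c=0*2+1=1

1,1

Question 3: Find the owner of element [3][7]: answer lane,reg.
r=3⇒gr=3,Rb=0  c=7⇒th=3,odd=1
L=3*4+3=15  i=0*2+1=1

15,1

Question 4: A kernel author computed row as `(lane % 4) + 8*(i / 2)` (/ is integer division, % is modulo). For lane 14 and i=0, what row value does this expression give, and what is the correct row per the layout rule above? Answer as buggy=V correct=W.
buggy=2 correct=3

`(lane % 4) + 8*(i / 2)`[14,0]->2
lane 14: g=3 (14/4), t=2 (14%4)
i=0: r=3+0=3, c=2*2+0=4
row: 2 vs 3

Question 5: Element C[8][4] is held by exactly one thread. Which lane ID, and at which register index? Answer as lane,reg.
r=8→G=0,rhi=1  c=4→T=2,p=0
L=0*4+2=2  i=1*2+0=2

2,2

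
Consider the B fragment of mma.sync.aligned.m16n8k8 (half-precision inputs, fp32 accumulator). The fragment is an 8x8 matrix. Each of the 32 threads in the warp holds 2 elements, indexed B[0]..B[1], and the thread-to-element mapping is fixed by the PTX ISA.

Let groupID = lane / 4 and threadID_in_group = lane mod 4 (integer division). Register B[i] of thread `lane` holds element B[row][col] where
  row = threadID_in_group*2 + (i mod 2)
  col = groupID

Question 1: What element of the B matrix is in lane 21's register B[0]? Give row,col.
2,5

L=21=>grp=21>>2=5, tig=21&3=1
[0]=>row 1·2+0=2  col grp=5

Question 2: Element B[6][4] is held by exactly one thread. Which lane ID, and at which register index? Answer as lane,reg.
c=4->g=4  r=6->t=3,b0=0
L=4*4+3=19  i=0=0

19,0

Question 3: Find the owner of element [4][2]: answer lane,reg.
10,0

c=2→G=2  r=4→T=2,p=0
L=2*4+2=10  i=0=0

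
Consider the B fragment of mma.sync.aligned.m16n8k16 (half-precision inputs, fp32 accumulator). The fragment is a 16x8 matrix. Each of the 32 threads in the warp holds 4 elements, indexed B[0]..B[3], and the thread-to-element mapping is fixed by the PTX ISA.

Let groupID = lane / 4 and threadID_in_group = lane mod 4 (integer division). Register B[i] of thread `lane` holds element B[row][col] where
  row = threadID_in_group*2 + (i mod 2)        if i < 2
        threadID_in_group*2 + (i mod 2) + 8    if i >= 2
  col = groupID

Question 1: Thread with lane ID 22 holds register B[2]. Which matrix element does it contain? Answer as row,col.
L=22->g=22>>2=5, t=22&3=2
[2]->row 2·2+0+8=12  col g=5

12,5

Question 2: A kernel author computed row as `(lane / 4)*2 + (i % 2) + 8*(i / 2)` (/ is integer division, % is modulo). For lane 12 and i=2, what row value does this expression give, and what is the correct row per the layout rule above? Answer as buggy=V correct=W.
buggy=14 correct=8

`(lane / 4)*2 + (i % 2) + 8*(i / 2)`[12,2]⇒14
L=12⇒gr=12>>2=3, th=12&3=0
[2]⇒row 0·2+0+8=8  col gr=3
row: 14 vs 8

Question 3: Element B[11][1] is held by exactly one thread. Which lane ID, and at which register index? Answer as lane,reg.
c:1=>grp=1  r:11=>rB=1,tig=1,lo=1
L=1*4+1=5  i=1*2+1=3

5,3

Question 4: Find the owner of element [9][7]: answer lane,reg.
28,3

c=7⇒gr=7  r=9⇒Rb=1,th=0,odd=1
L=7*4+0=28  i=1*2+1=3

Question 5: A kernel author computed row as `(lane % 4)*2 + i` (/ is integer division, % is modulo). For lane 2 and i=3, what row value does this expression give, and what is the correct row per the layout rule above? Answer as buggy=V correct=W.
buggy=7 correct=13

`(lane % 4)*2 + i`[2,3]⇒7
L=2⇒gr=2>>2=0, th=2&3=2
[3]⇒row 2·2+1+8=13  col gr=0
row: 7 vs 13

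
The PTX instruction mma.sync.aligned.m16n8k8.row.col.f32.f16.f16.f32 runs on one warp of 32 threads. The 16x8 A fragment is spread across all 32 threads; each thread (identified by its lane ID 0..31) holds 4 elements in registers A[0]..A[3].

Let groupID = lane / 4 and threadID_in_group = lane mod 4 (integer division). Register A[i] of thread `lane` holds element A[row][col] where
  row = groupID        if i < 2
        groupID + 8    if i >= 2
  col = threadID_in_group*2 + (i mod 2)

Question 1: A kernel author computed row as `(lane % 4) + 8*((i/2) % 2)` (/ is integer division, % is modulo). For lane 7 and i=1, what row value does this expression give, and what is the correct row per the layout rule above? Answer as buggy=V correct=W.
`(lane % 4) + 8*((i/2) % 2)`[7,1]⇒3
7: gr=1,th=3
[1] (1+0,3*2+1) = (1,7)
row: 3 vs 1

buggy=3 correct=1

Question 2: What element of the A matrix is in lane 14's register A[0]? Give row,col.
lane 14->14/4=3, 14 mod 4=2
i=0  r:3+0->3  c:2·2+0->4

3,4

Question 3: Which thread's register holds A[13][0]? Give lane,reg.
20,2

r=13→G=5,rhi=1  c=0→T=0,p=0
L=5*4+0=20  i=1*2+0=2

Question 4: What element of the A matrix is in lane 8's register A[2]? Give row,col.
L=8⇒gr=8>>2=2, th=8&3=0
[2]⇒row 2+8=10  col 0·2+0=0

10,0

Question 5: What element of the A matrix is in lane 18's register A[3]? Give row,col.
18: G=4,T=2
[3] (4+8,2*2+1) = (12,5)

12,5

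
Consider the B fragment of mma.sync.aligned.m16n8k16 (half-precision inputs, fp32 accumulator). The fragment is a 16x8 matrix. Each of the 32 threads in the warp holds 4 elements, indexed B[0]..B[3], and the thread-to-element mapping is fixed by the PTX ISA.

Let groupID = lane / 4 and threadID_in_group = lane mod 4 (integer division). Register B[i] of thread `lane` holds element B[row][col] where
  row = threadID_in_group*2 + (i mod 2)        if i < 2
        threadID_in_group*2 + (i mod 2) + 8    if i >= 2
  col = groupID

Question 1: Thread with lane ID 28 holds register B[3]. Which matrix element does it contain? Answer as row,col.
9,7

L=28→G=28>>2=7, T=28&3=0
[3]→row 0·2+1+8=9  col G=7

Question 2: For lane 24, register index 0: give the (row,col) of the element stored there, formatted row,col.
0,6

L=24→G=24>>2=6, T=24&3=0
[0]→row 0·2+0+0=0  col G=6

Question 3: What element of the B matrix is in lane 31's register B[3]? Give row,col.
15,7

lane 31: gr=7 (31/4), th=3 (31%4)
i=3: r=3*2+1+8=15, c=gr=7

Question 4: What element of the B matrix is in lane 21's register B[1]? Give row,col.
lane 21=>21/4=5, 21 mod 4=1
i=1  r:2·1+1+0=>3  c:5

3,5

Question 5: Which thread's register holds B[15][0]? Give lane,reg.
c=0⇒gr=0  r=15⇒Rb=1,th=3,odd=1
L=0*4+3=3  i=1*2+1=3

3,3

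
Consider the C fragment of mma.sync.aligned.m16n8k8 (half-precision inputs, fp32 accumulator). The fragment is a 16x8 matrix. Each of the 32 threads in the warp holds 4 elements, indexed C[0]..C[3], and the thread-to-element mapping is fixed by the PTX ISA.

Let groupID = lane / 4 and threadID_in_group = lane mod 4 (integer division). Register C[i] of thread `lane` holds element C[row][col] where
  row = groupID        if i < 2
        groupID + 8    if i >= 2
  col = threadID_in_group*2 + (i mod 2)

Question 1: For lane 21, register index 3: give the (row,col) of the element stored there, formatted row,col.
13,3

lane 21=>21/4=5, 21 mod 4=1
i=3  r:5+8=>13  c:2·1+1=>3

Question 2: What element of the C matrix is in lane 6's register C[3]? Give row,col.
L=6=>grp=6>>2=1, tig=6&3=2
[3]=>row 1+8=9  col 2·2+1=5

9,5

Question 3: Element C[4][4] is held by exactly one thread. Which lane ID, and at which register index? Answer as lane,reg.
18,0

r: 4->gid=4,r8=0  c: 4->tid=2,i&1=0
L=4*4+2=18  i=0*2+0=0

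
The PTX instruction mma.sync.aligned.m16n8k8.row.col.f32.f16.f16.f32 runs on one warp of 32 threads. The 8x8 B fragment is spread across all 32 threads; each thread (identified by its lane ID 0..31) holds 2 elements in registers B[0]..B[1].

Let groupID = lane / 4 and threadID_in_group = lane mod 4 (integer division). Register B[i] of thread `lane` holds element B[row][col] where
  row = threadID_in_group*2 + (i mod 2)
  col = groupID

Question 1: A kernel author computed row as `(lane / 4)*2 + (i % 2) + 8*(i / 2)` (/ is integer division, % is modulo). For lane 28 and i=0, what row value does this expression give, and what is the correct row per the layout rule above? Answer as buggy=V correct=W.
`(lane / 4)*2 + (i % 2) + 8*(i / 2)`[28,0]->14
lane 28: g=7 (28/4), t=0 (28%4)
i=0: r=0*2+0=0, c=g=7
row: 14 vs 0

buggy=14 correct=0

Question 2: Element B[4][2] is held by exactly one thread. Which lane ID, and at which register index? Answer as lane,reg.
c=2⇒gr=2  r=4⇒th=2,odd=0
L=2*4+2=10  i=0=0

10,0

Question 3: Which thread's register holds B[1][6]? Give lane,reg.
24,1

c=6⇒gr=6  r=1⇒th=0,odd=1
L=6*4+0=24  i=1=1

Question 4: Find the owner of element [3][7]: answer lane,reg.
29,1

c:7=>grp=7  r:3=>tig=1,lo=1
L=7*4+1=29  i=1=1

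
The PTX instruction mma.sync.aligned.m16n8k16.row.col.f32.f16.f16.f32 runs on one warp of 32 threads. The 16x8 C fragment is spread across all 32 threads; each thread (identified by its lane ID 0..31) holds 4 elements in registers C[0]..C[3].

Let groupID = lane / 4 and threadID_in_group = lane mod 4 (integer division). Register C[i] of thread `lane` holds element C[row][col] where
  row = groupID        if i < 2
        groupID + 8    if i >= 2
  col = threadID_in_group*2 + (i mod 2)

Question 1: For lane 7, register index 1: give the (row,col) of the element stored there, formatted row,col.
L=7->g=7>>2=1, t=7&3=3
[1]->row 1+0=1  col 3·2+1=7

1,7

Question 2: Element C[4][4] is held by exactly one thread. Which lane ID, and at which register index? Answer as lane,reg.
18,0

r: 4->gid=4,r8=0  c: 4->tid=2,i&1=0
L=4*4+2=18  i=0*2+0=0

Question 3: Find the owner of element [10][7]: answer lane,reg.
r=10⇒gr=2,Rb=1  c=7⇒th=3,odd=1
L=2*4+3=11  i=1*2+1=3

11,3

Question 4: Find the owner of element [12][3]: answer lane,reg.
r=12→G=4,rhi=1  c=3→T=1,p=1
L=4*4+1=17  i=1*2+1=3

17,3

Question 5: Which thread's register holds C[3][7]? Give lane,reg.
15,1

r:3=>grp=3,rB=0  c:7=>tig=3,lo=1
L=3*4+3=15  i=0*2+1=1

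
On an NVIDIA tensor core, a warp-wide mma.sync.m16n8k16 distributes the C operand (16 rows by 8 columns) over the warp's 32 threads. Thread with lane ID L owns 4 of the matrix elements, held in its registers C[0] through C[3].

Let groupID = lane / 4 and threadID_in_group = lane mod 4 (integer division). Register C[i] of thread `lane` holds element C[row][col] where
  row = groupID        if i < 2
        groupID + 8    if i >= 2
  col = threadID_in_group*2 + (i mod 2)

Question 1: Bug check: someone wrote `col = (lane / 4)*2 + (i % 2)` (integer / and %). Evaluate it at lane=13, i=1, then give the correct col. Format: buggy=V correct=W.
buggy=7 correct=3

`(lane / 4)*2 + (i % 2)`[13,1]⇒7
13: gr=3,th=1
[1] (3+0,1*2+1) = (3,3)
col: 7 vs 3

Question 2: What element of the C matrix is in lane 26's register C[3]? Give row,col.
14,5

lane 26->26/4=6, 26 mod 4=2
i=3  r:6+8->14  c:2·2+1->5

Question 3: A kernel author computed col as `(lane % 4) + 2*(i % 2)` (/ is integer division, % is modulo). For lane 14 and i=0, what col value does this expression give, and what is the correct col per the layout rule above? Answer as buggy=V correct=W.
`(lane % 4) + 2*(i % 2)`[14,0]⇒2
lane 14: gr=3 (14/4), th=2 (14%4)
i=0: r=3+0=3, c=2*2+0=4
col: 2 vs 4

buggy=2 correct=4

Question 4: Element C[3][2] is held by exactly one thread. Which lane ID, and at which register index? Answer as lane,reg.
r=3->g=3,rb=0  c=2->t=1,b0=0
L=3*4+1=13  i=0*2+0=0

13,0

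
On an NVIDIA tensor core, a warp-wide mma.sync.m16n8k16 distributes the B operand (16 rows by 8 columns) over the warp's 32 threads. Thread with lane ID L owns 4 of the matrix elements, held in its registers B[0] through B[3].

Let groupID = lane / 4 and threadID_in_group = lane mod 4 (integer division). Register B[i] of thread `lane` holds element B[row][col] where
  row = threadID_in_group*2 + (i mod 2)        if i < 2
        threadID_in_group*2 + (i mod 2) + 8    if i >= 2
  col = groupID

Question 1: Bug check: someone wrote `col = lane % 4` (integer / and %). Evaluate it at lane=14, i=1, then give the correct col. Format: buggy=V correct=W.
buggy=2 correct=3

`lane % 4`[14,1]→2
lane 14: G=3 (14/4), T=2 (14%4)
i=1: r=2*2+1+0=5, c=G=3
col: 2 vs 3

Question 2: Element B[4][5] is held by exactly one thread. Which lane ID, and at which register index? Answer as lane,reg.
c=5⇒gr=5  r=4⇒Rb=0,th=2,odd=0
L=5*4+2=22  i=0*2+0=0

22,0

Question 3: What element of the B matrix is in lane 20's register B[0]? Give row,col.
L=20=>grp=20>>2=5, tig=20&3=0
[0]=>row 0·2+0+0=0  col grp=5

0,5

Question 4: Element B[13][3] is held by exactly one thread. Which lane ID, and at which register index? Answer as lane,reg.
c:3=>grp=3  r:13=>rB=1,tig=2,lo=1
L=3*4+2=14  i=1*2+1=3

14,3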